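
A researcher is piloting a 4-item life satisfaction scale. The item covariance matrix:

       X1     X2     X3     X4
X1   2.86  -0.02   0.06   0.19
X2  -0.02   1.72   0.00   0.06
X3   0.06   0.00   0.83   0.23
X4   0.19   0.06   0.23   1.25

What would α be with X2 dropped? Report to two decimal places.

Remaining items: X1, X3, X4 (k = 3).
Σσᵢ² = 2.86 + 0.83 + 1.25 = 4.94
σ²_T = 4.94 + 2 × 0.48 = 5.90
α (item deleted) = (3/2)·(1 − 4.94/5.90) = 0.24

α = 0.24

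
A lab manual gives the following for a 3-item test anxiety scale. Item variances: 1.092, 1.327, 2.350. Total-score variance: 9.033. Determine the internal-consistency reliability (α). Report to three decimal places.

sum of item variances = 1.092 + 1.327 + 2.350 = 4.769
α = (k/(k−1))·(1 − sum of item variances/σ²_T) = (3/2)·(1 − 4.769/9.033) = 0.708

α = 0.708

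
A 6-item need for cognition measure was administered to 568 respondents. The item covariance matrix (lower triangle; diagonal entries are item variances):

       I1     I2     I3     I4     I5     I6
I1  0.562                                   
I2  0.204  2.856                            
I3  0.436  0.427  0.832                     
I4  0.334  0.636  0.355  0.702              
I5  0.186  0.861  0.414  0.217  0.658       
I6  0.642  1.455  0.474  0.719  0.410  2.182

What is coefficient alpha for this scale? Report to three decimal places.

ΣVar(i) = 0.562 + 2.856 + 0.832 + 0.702 + 0.658 + 2.182 = 7.792
Σ_{i<j} σ_ij = 7.770
σ²_total = 7.792 + 2 × 7.770 = 23.332
α = (k/(k−1))·(1 − ΣVar(i)/σ²_total) = (6/5)·(1 − 7.792/23.332) = 0.799

coefficient alpha = 0.799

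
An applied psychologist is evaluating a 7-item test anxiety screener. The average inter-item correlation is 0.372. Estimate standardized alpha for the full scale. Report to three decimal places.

standardized alpha = 0.806

Standardized α = k·r̄ / (1 + (k−1)·r̄) = 7 × 0.372 / (1 + 6 × 0.372)
  = 2.6040 / 3.2320 = 0.806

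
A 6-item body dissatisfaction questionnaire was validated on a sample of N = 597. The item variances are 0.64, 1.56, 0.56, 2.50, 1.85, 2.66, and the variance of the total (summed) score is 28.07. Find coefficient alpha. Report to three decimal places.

Σσᵢ² = 0.64 + 1.56 + 0.56 + 2.50 + 1.85 + 2.66 = 9.77
α = (k/(k−1))·(1 − Σσᵢ²/σ²_total) = (6/5)·(1 − 9.77/28.07) = 0.782

coefficient alpha = 0.782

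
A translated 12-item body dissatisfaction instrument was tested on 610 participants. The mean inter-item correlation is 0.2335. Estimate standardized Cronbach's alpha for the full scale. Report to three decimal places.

standardized Cronbach's alpha = 0.785

Standardized α = k·r̄ / (1 + (k−1)·r̄) = 12 × 0.2335 / (1 + 11 × 0.2335)
  = 2.8020 / 3.5685 = 0.785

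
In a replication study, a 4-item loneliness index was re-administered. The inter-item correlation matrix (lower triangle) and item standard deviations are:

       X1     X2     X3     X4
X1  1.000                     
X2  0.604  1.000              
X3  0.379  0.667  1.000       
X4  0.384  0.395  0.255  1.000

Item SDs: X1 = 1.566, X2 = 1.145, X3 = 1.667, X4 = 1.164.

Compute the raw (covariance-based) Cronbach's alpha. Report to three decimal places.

Cronbach's alpha = 0.749

Σσ²ᵢ = 1.566² + 1.145² + 1.667² + 1.164² = 7.8972
Covariances σ_ij = r_ij · s_i · s_j:
  σ(X1,X2) = 0.604 × 1.566 × 1.145 = 1.0830
  σ(X1,X3) = 0.379 × 1.566 × 1.667 = 0.9894
  σ(X1,X4) = 0.384 × 1.566 × 1.164 = 0.7000
  σ(X2,X3) = 0.667 × 1.145 × 1.667 = 1.2731
  σ(X2,X4) = 0.395 × 1.145 × 1.164 = 0.5264
  σ(X3,X4) = 0.255 × 1.667 × 1.164 = 0.4948
σ²_T = Σσ²ᵢ + 2·Σσ_ij = 7.8972 + 2 × 5.0667 = 18.0306
α = (4/3)·(1 − 7.8972/18.0306) = 0.749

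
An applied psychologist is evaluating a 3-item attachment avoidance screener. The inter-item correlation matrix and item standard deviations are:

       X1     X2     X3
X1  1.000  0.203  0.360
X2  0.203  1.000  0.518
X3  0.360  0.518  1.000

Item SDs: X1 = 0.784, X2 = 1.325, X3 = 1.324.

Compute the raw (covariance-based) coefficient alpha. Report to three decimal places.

coefficient alpha = 0.630

Σσ²ᵢ = 0.784² + 1.325² + 1.324² = 4.1233
Covariances σ_ij = r_ij · s_i · s_j:
  σ(X1,X2) = 0.203 × 0.784 × 1.325 = 0.2109
  σ(X1,X3) = 0.360 × 0.784 × 1.324 = 0.3737
  σ(X2,X3) = 0.518 × 1.325 × 1.324 = 0.9087
σ²_T = Σσ²ᵢ + 2·Σσ_ij = 4.1233 + 2 × 1.4933 = 7.1099
α = (3/2)·(1 − 4.1233/7.1099) = 0.630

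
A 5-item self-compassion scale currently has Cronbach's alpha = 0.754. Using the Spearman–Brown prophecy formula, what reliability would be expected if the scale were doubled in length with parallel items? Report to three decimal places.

Length factor m = 2
α' = m·α / (1 + (m−1)·α)
   = 2 × 0.754 / (1 + (2 − 1) × 0.754)
   = 1.5080 / 1.7540 = 0.860

predicted reliability = 0.860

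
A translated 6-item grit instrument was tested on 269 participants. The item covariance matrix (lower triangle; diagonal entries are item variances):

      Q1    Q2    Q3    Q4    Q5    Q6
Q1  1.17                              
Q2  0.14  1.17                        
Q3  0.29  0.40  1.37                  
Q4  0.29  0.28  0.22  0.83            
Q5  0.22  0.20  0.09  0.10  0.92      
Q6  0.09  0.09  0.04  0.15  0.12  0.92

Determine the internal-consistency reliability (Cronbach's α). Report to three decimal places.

α = 0.552

ΣVar(i) = 1.17 + 1.17 + 1.37 + 0.83 + 0.92 + 0.92 = 6.38
Sum of off-diagonal covariances = 2.72
total variance = 6.38 + 2 × 2.72 = 11.82
α = (k/(k−1))·(1 − ΣVar(i)/total variance) = (6/5)·(1 − 6.38/11.82) = 0.552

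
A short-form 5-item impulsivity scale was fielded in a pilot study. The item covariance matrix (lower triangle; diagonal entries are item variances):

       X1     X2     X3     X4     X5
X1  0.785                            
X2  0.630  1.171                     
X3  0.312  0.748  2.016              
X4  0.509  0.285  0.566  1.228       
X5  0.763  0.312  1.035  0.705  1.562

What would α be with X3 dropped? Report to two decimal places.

α = 0.77

Remaining items: X1, X2, X4, X5 (k = 4).
Σσ²ᵢ = 0.785 + 1.171 + 1.228 + 1.562 = 4.746
Var(T) = 4.746 + 2 × 3.204 = 11.154
α (item deleted) = (4/3)·(1 − 4.746/11.154) = 0.77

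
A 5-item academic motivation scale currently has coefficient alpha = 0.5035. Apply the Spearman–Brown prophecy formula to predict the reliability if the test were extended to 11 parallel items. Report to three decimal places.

Length factor m = 11/5 = 2.2000
α' = m·α / (1 + (m−1)·α)
   = 11/5 × 0.5035 / (1 + (11/5 − 1) × 0.5035)
   = 1.1077 / 1.6042 = 0.690

predicted reliability = 0.690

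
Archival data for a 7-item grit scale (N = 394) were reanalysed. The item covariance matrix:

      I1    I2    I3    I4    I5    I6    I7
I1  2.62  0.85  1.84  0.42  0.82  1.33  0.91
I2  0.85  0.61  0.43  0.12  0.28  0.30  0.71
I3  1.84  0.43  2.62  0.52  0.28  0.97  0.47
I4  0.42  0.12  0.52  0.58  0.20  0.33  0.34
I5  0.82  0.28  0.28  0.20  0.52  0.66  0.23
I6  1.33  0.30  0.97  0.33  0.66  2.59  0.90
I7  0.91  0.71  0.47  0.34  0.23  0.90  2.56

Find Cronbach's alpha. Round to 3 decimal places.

Cronbach's alpha = 0.794

Σσᵢ² = 2.62 + 0.61 + 2.62 + 0.58 + 0.52 + 2.59 + 2.56 = 12.10
Sum of off-diagonal covariances = 12.91
total variance = 12.10 + 2 × 12.91 = 37.92
α = (k/(k−1))·(1 − Σσᵢ²/total variance) = (7/6)·(1 − 12.10/37.92) = 0.794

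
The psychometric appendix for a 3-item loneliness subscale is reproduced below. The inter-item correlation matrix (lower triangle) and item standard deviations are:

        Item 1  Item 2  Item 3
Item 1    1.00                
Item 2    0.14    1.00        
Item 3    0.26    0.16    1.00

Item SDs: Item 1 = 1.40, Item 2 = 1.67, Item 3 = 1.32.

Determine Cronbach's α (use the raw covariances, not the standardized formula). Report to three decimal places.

Σσ²ᵢ = 1.40² + 1.67² + 1.32² = 6.4913
Covariances σ_ij = r_ij · s_i · s_j:
  σ(Item 1,Item 2) = 0.14 × 1.40 × 1.67 = 0.3273
  σ(Item 1,Item 3) = 0.26 × 1.40 × 1.32 = 0.4805
  σ(Item 2,Item 3) = 0.16 × 1.67 × 1.32 = 0.3527
σ²_T = Σσ²ᵢ + 2·Σσ_ij = 6.4913 + 2 × 1.1605 = 8.8123
α = (3/2)·(1 − 6.4913/8.8123) = 0.395

α = 0.395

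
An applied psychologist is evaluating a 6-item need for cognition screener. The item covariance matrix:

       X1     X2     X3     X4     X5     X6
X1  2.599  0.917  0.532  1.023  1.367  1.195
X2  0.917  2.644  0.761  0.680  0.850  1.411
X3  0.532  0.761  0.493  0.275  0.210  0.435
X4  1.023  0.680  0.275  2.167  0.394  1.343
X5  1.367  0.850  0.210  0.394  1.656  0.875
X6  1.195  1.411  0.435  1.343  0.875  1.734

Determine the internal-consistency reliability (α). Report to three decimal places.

Σσᵢ² = 2.599 + 2.644 + 0.493 + 2.167 + 1.656 + 1.734 = 11.293
Sum of the distinct covariances = 12.268
σ²_total = 11.293 + 2 × 12.268 = 35.829
α = (k/(k−1))·(1 − Σσᵢ²/σ²_total) = (6/5)·(1 − 11.293/35.829) = 0.822

α = 0.822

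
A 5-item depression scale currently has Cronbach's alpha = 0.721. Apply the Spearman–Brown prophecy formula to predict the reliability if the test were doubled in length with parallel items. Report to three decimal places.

Length factor m = 2
α' = m·α / (1 + (m−1)·α)
   = 2 × 0.721 / (1 + (2 − 1) × 0.721)
   = 1.4420 / 1.7210 = 0.838

predicted reliability = 0.838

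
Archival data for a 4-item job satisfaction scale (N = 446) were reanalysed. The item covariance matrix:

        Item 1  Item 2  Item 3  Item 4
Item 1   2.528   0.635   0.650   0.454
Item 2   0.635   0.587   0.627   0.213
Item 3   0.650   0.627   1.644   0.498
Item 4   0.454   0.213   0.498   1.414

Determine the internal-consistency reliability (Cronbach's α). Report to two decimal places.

Σσᵢ² = 2.528 + 0.587 + 1.644 + 1.414 = 6.173
Sum of the distinct covariances = 3.077
σ²_T = 6.173 + 2 × 3.077 = 12.327
α = (k/(k−1))·(1 − Σσᵢ²/σ²_T) = (4/3)·(1 − 6.173/12.327) = 0.67

α = 0.67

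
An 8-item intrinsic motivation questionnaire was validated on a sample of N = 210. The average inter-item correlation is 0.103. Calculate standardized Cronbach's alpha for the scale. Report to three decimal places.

Standardized α = k·r̄ / (1 + (k−1)·r̄) = 8 × 0.103 / (1 + 7 × 0.103)
  = 0.8240 / 1.7210 = 0.479

standardized Cronbach's alpha = 0.479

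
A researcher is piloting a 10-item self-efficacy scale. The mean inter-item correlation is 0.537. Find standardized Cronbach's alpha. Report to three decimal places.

α = 0.921

Standardized α = k·r̄ / (1 + (k−1)·r̄) = 10 × 0.537 / (1 + 9 × 0.537)
  = 5.3700 / 5.8330 = 0.921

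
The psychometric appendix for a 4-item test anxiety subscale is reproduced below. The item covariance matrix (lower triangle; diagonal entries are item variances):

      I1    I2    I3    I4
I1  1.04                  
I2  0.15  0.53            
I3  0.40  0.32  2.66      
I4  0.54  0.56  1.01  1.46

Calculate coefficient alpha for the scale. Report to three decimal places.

sum of item variances = 1.04 + 0.53 + 2.66 + 1.46 = 5.69
Σ_{i<j} σ_ij = 2.98
total variance = 5.69 + 2 × 2.98 = 11.65
α = (k/(k−1))·(1 − sum of item variances/total variance) = (4/3)·(1 − 5.69/11.65) = 0.682

coefficient alpha = 0.682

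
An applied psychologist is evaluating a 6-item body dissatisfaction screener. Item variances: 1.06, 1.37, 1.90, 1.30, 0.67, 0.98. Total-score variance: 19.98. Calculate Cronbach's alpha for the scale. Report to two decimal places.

Σσ²ᵢ = 1.06 + 1.37 + 1.90 + 1.30 + 0.67 + 0.98 = 7.28
α = (k/(k−1))·(1 − Σσ²ᵢ/σ²_T) = (6/5)·(1 − 7.28/19.98) = 0.76

α = 0.76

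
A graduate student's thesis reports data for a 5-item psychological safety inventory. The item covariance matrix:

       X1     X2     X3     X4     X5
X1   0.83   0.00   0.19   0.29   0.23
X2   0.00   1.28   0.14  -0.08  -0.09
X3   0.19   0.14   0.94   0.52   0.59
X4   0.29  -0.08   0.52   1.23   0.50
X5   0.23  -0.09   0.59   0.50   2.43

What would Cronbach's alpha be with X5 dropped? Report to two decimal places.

Remaining items: X1, X2, X3, X4 (k = 4).
sum of item variances = 0.83 + 1.28 + 0.94 + 1.23 = 4.28
σ²_total = 4.28 + 2 × 1.06 = 6.40
α (item deleted) = (4/3)·(1 − 4.28/6.40) = 0.44

α = 0.44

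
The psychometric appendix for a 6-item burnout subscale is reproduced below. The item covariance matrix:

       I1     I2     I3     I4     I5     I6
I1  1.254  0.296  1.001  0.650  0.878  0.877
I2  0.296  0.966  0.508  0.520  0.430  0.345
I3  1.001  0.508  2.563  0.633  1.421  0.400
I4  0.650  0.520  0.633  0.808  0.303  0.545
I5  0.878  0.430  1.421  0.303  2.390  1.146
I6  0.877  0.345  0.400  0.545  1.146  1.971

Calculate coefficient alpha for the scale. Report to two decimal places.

α = 0.80

Σσ²ᵢ = 1.254 + 0.966 + 2.563 + 0.808 + 2.390 + 1.971 = 9.952
Σ_{i<j} σ_ij = 9.953
total variance = 9.952 + 2 × 9.953 = 29.858
α = (k/(k−1))·(1 − Σσ²ᵢ/total variance) = (6/5)·(1 − 9.952/29.858) = 0.80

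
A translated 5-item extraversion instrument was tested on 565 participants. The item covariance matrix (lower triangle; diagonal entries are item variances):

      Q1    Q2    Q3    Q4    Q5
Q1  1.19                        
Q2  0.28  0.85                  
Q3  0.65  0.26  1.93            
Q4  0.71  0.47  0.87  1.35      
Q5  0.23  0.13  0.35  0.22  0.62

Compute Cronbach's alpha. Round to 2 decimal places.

Cronbach's alpha = 0.73

Σσᵢ² = 1.19 + 0.85 + 1.93 + 1.35 + 0.62 = 5.94
Sum of the distinct covariances = 4.17
σ²_T = 5.94 + 2 × 4.17 = 14.28
α = (k/(k−1))·(1 − Σσᵢ²/σ²_T) = (5/4)·(1 − 5.94/14.28) = 0.73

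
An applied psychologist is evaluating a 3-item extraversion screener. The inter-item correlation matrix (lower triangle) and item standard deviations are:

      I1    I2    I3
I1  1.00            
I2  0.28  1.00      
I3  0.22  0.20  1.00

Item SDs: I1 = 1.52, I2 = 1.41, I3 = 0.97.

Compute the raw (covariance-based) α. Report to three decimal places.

α = 0.471

Σσ²ᵢ = 1.52² + 1.41² + 0.97² = 5.2394
Covariances σ_ij = r_ij · s_i · s_j:
  σ(I1,I2) = 0.28 × 1.52 × 1.41 = 0.6001
  σ(I1,I3) = 0.22 × 1.52 × 0.97 = 0.3244
  σ(I2,I3) = 0.20 × 1.41 × 0.97 = 0.2735
σ²_T = Σσ²ᵢ + 2·Σσ_ij = 5.2394 + 2 × 1.1980 = 7.6354
α = (3/2)·(1 − 5.2394/7.6354) = 0.471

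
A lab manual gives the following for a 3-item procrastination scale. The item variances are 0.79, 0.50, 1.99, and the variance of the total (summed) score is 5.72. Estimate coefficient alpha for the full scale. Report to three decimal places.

Σσᵢ² = 0.79 + 0.50 + 1.99 = 3.28
α = (k/(k−1))·(1 − Σσᵢ²/σ²_T) = (3/2)·(1 − 3.28/5.72) = 0.640

coefficient alpha = 0.640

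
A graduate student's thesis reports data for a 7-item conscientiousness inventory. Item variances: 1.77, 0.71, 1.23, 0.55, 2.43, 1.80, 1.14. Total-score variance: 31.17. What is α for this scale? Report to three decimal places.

α = 0.806

Σσᵢ² = 1.77 + 0.71 + 1.23 + 0.55 + 2.43 + 1.80 + 1.14 = 9.63
α = (k/(k−1))·(1 − Σσᵢ²/total variance) = (7/6)·(1 − 9.63/31.17) = 0.806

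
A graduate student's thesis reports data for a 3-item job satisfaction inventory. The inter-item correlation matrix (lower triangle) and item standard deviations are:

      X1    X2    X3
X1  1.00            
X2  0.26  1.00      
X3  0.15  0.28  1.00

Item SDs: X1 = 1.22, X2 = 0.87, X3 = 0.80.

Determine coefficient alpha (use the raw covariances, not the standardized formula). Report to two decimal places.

Σσ²ᵢ = 1.22² + 0.87² + 0.80² = 2.8853
Covariances σ_ij = r_ij · s_i · s_j:
  σ(X1,X2) = 0.26 × 1.22 × 0.87 = 0.2760
  σ(X1,X3) = 0.15 × 1.22 × 0.80 = 0.1464
  σ(X2,X3) = 0.28 × 0.87 × 0.80 = 0.1949
σ²_T = Σσ²ᵢ + 2·Σσ_ij = 2.8853 + 2 × 0.6173 = 4.1199
α = (3/2)·(1 − 2.8853/4.1199) = 0.45

coefficient alpha = 0.45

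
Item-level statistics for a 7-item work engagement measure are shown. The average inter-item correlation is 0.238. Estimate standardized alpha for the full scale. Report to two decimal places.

Standardized α = k·r̄ / (1 + (k−1)·r̄) = 7 × 0.238 / (1 + 6 × 0.238)
  = 1.6660 / 2.4280 = 0.69

α = 0.69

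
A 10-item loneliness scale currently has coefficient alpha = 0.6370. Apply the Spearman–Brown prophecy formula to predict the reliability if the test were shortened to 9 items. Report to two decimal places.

Length factor m = 9/10 = 0.9000
α' = m·α / (1 − (1−m)·α)
   = 9/10 × 0.6370 / (1 − (1 − 9/10) × 0.6370)
   = 0.5733 / 0.9363 = 0.61

predicted reliability = 0.61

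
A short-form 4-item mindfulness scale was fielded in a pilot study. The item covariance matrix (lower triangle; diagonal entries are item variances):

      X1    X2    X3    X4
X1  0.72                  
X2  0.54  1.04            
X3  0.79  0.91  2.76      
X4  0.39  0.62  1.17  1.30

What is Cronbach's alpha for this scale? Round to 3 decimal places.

sum of item variances = 0.72 + 1.04 + 2.76 + 1.30 = 5.82
Sum of the distinct covariances = 4.42
σ²_total = 5.82 + 2 × 4.42 = 14.66
α = (k/(k−1))·(1 − sum of item variances/σ²_total) = (4/3)·(1 − 5.82/14.66) = 0.804

α = 0.804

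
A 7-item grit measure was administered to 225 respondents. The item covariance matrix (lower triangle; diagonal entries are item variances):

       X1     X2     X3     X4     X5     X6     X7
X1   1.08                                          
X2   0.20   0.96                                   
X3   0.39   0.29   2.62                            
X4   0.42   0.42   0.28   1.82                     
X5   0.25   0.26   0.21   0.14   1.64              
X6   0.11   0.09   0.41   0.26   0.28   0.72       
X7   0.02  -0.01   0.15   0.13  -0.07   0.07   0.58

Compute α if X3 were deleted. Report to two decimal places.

α = 0.52

Remaining items: X1, X2, X4, X5, X6, X7 (k = 6).
ΣVar(i) = 1.08 + 0.96 + 1.82 + 1.64 + 0.72 + 0.58 = 6.80
Var(T) = 6.80 + 2 × 2.57 = 11.94
α (item deleted) = (6/5)·(1 − 6.80/11.94) = 0.52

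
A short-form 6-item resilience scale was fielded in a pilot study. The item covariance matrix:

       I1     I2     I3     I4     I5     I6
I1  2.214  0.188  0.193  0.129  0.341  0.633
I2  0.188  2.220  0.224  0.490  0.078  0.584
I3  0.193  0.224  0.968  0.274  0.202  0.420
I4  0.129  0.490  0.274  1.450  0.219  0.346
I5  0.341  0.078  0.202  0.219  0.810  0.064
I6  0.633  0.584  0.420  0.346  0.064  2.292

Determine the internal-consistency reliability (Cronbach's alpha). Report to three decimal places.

ΣVar(i) = 2.214 + 2.220 + 0.968 + 1.450 + 0.810 + 2.292 = 9.954
Sum of off-diagonal covariances = 4.385
σ²_T = 9.954 + 2 × 4.385 = 18.724
α = (k/(k−1))·(1 − ΣVar(i)/σ²_T) = (6/5)·(1 − 9.954/18.724) = 0.562

Cronbach's alpha = 0.562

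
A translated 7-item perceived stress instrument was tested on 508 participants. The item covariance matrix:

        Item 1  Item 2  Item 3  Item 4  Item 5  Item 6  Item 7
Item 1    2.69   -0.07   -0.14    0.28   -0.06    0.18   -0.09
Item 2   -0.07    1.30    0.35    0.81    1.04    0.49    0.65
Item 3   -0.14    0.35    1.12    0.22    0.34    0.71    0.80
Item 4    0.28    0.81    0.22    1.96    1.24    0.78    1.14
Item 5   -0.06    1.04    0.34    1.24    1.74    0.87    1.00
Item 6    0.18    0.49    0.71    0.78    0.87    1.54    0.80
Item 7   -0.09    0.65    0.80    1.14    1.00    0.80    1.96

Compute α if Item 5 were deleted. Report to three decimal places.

α = 0.680

Remaining items: Item 1, Item 2, Item 3, Item 4, Item 6, Item 7 (k = 6).
ΣVar(i) = 2.69 + 1.30 + 1.12 + 1.96 + 1.54 + 1.96 = 10.57
total variance = 10.57 + 2 × 6.91 = 24.39
α (item deleted) = (6/5)·(1 − 10.57/24.39) = 0.680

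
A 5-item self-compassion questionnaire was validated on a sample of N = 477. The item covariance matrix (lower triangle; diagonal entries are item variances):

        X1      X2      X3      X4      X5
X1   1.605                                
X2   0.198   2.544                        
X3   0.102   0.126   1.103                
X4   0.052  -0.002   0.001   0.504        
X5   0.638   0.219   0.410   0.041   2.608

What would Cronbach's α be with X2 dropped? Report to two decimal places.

Remaining items: X1, X3, X4, X5 (k = 4).
sum of item variances = 1.605 + 1.103 + 0.504 + 2.608 = 5.820
Var(T) = 5.820 + 2 × 1.244 = 8.308
α (item deleted) = (4/3)·(1 − 5.820/8.308) = 0.40

α = 0.40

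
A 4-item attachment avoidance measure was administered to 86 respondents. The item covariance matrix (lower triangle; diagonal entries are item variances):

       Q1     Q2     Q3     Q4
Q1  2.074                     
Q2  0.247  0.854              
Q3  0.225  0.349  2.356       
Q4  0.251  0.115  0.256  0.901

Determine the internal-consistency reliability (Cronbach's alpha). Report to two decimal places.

Σσᵢ² = 2.074 + 0.854 + 2.356 + 0.901 = 6.185
Σ_{i<j} σ_ij = 1.443
σ²_T = 6.185 + 2 × 1.443 = 9.071
α = (k/(k−1))·(1 − Σσᵢ²/σ²_T) = (4/3)·(1 − 6.185/9.071) = 0.42

α = 0.42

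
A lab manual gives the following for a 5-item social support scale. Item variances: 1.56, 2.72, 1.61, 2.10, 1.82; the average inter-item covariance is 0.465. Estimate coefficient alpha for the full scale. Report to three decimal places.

α = 0.608

Σσ²ᵢ = 1.56 + 2.72 + 1.61 + 2.10 + 1.82 = 9.81
Sum of the 10 distinct covariances = 10 × 0.465 = 4.650
total variance = Σσ²ᵢ + 2·Σcov = 9.81 + 2 × 4.650 = 19.110
α = (5/4)·(1 − 9.81/19.110) = 0.608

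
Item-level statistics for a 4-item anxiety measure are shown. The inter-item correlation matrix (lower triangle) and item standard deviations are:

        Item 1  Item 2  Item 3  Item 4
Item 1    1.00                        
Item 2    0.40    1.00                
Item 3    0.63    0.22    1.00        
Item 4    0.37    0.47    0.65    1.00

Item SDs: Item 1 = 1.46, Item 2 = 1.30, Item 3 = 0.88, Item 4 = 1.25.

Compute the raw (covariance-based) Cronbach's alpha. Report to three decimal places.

Σσ²ᵢ = 1.46² + 1.30² + 0.88² + 1.25² = 6.1585
Covariances σ_ij = r_ij · s_i · s_j:
  σ(Item 1,Item 2) = 0.40 × 1.46 × 1.30 = 0.7592
  σ(Item 1,Item 3) = 0.63 × 1.46 × 0.88 = 0.8094
  σ(Item 1,Item 4) = 0.37 × 1.46 × 1.25 = 0.6753
  σ(Item 2,Item 3) = 0.22 × 1.30 × 0.88 = 0.2517
  σ(Item 2,Item 4) = 0.47 × 1.30 × 1.25 = 0.7637
  σ(Item 3,Item 4) = 0.65 × 0.88 × 1.25 = 0.7150
σ²_T = Σσ²ᵢ + 2·Σσ_ij = 6.1585 + 2 × 3.9743 = 14.1071
α = (4/3)·(1 − 6.1585/14.1071) = 0.751

Cronbach's alpha = 0.751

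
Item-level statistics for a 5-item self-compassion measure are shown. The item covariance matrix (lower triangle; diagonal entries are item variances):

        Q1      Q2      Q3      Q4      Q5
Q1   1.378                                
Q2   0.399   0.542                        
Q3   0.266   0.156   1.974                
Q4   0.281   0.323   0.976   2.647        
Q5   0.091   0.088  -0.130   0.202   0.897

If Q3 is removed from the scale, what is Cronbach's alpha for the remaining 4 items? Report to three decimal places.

Remaining items: Q1, Q2, Q4, Q5 (k = 4).
ΣVar(i) = 1.378 + 0.542 + 2.647 + 0.897 = 5.464
Var(T) = 5.464 + 2 × 1.384 = 8.232
α (item deleted) = (4/3)·(1 − 5.464/8.232) = 0.448

α = 0.448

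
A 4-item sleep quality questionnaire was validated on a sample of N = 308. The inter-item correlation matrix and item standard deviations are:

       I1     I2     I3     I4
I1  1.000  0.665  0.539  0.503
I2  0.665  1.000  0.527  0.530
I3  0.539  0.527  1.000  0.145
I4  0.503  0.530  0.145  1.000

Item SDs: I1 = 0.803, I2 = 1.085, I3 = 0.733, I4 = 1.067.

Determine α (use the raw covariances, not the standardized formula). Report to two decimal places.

α = 0.78

Σσ²ᵢ = 0.803² + 1.085² + 0.733² + 1.067² = 3.4978
Covariances σ_ij = r_ij · s_i · s_j:
  σ(I1,I2) = 0.665 × 0.803 × 1.085 = 0.5794
  σ(I1,I3) = 0.539 × 0.803 × 0.733 = 0.3173
  σ(I1,I4) = 0.503 × 0.803 × 1.067 = 0.4310
  σ(I2,I3) = 0.527 × 1.085 × 0.733 = 0.4191
  σ(I2,I4) = 0.530 × 1.085 × 1.067 = 0.6136
  σ(I3,I4) = 0.145 × 0.733 × 1.067 = 0.1134
σ²_T = Σσ²ᵢ + 2·Σσ_ij = 3.4978 + 2 × 2.4738 = 8.4454
α = (4/3)·(1 − 3.4978/8.4454) = 0.78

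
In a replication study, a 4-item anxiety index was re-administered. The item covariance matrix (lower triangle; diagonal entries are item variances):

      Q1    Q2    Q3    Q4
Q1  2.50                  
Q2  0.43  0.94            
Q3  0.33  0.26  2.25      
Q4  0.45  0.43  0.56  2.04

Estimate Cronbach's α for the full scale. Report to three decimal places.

Cronbach's α = 0.519

Σσᵢ² = 2.50 + 0.94 + 2.25 + 2.04 = 7.73
Sum of the distinct covariances = 2.46
total variance = 7.73 + 2 × 2.46 = 12.65
α = (k/(k−1))·(1 − Σσᵢ²/total variance) = (4/3)·(1 − 7.73/12.65) = 0.519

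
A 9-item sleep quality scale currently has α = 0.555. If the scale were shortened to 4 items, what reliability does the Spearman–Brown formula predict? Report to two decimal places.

predicted reliability = 0.36

Length factor m = 4/9 = 0.4444
α' = m·α / (1 − (1−m)·α)
   = 4/9 × 0.555 / (1 − (1 − 4/9) × 0.555)
   = 0.2467 / 0.6917 = 0.36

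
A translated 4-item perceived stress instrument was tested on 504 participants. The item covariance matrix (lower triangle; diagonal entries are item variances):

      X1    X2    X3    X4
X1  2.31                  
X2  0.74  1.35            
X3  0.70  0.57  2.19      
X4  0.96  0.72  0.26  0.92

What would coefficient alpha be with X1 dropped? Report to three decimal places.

Remaining items: X2, X3, X4 (k = 3).
sum of item variances = 1.35 + 2.19 + 0.92 = 4.46
σ²_total = 4.46 + 2 × 1.55 = 7.56
α (item deleted) = (3/2)·(1 − 4.46/7.56) = 0.615

α = 0.615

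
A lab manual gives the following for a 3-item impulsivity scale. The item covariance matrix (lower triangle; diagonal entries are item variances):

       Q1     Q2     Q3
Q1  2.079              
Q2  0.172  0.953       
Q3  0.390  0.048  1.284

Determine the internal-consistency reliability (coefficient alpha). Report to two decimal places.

sum of item variances = 2.079 + 0.953 + 1.284 = 4.316
Sum of off-diagonal covariances = 0.610
Var(T) = 4.316 + 2 × 0.610 = 5.536
α = (k/(k−1))·(1 − sum of item variances/Var(T)) = (3/2)·(1 − 4.316/5.536) = 0.33

coefficient alpha = 0.33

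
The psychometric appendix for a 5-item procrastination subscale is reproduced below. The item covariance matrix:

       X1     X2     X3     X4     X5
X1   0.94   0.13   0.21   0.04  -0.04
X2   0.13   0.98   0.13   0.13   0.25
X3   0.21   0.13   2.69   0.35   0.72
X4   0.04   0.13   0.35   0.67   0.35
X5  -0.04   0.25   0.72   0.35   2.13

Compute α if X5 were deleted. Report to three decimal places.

α = 0.364

Remaining items: X1, X2, X3, X4 (k = 4).
Σσ²ᵢ = 0.94 + 0.98 + 2.69 + 0.67 = 5.28
σ²_T = 5.28 + 2 × 0.99 = 7.26
α (item deleted) = (4/3)·(1 − 5.28/7.26) = 0.364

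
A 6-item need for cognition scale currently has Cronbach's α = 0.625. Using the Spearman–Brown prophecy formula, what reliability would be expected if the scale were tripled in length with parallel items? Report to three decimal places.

predicted reliability = 0.833

Length factor m = 3
α' = m·α / (1 + (m−1)·α)
   = 3 × 0.625 / (1 + (3 − 1) × 0.625)
   = 1.8750 / 2.2500 = 0.833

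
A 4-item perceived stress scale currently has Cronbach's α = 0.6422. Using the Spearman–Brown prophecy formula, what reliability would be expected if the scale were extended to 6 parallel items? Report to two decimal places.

predicted reliability = 0.73

Length factor m = 6/4 = 1.5000
α' = m·α / (1 + (m−1)·α)
   = 6/4 × 0.6422 / (1 + (6/4 − 1) × 0.6422)
   = 0.9633 / 1.3211 = 0.73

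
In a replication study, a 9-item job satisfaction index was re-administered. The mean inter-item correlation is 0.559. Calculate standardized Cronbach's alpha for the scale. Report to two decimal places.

Standardized α = k·r̄ / (1 + (k−1)·r̄) = 9 × 0.559 / (1 + 8 × 0.559)
  = 5.0310 / 5.4720 = 0.92

α = 0.92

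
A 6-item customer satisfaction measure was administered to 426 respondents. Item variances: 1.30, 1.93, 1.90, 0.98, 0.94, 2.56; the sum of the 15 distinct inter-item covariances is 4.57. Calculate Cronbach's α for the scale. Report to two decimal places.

Σσᵢ² = 1.30 + 1.93 + 1.90 + 0.98 + 0.94 + 2.56 = 9.61
Sum of distinct covariances = 4.57
Var(T) = Σσᵢ² + 2·Σcov = 9.61 + 2 × 4.57 = 18.75
α = (6/5)·(1 − 9.61/18.75) = 0.58

α = 0.58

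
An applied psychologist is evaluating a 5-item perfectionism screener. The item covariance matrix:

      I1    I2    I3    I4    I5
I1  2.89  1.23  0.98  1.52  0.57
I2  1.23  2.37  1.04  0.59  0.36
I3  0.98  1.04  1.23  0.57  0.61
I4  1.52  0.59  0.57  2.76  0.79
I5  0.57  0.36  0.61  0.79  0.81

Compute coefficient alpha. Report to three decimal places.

α = 0.777

sum of item variances = 2.89 + 2.37 + 1.23 + 2.76 + 0.81 = 10.06
Sum of off-diagonal covariances = 8.26
σ²_T = 10.06 + 2 × 8.26 = 26.58
α = (k/(k−1))·(1 − sum of item variances/σ²_T) = (5/4)·(1 − 10.06/26.58) = 0.777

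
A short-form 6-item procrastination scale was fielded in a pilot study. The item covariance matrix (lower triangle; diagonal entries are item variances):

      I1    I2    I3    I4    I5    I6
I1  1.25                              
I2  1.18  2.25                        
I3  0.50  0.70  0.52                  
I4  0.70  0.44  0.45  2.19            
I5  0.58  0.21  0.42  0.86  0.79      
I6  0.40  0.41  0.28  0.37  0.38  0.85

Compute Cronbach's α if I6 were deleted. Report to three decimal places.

α = 0.791

Remaining items: I1, I2, I3, I4, I5 (k = 5).
sum of item variances = 1.25 + 2.25 + 0.52 + 2.19 + 0.79 = 7.00
σ²_T = 7.00 + 2 × 6.04 = 19.08
α (item deleted) = (5/4)·(1 − 7.00/19.08) = 0.791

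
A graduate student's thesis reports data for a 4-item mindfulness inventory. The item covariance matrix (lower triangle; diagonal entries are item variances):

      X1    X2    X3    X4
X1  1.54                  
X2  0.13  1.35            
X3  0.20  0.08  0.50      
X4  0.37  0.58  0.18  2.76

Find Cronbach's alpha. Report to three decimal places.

α = 0.445

Σσ²ᵢ = 1.54 + 1.35 + 0.50 + 2.76 = 6.15
Sum of the distinct covariances = 1.54
Var(T) = 6.15 + 2 × 1.54 = 9.23
α = (k/(k−1))·(1 − Σσ²ᵢ/Var(T)) = (4/3)·(1 − 6.15/9.23) = 0.445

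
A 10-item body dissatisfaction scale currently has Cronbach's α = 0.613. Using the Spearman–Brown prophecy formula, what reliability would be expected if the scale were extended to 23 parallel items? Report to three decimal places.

Length factor m = 23/10 = 2.3000
α' = m·α / (1 + (m−1)·α)
   = 23/10 × 0.613 / (1 + (23/10 − 1) × 0.613)
   = 1.4099 / 1.7969 = 0.785

predicted reliability = 0.785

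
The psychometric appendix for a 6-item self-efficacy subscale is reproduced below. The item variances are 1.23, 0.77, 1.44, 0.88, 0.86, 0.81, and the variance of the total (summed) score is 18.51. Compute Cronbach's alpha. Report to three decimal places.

α = 0.812

ΣVar(i) = 1.23 + 0.77 + 1.44 + 0.88 + 0.86 + 0.81 = 5.99
α = (k/(k−1))·(1 − ΣVar(i)/σ²_T) = (6/5)·(1 − 5.99/18.51) = 0.812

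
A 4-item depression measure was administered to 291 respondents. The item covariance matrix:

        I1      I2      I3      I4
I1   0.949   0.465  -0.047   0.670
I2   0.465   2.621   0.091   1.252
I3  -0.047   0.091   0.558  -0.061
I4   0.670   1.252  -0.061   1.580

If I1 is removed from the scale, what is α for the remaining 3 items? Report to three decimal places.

Remaining items: I2, I3, I4 (k = 3).
Σσᵢ² = 2.621 + 0.558 + 1.580 = 4.759
σ²_T = 4.759 + 2 × 1.282 = 7.323
α (item deleted) = (3/2)·(1 − 4.759/7.323) = 0.525

α = 0.525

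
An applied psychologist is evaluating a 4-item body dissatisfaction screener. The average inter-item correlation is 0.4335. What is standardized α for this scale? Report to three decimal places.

standardized α = 0.754

Standardized α = k·r̄ / (1 + (k−1)·r̄) = 4 × 0.4335 / (1 + 3 × 0.4335)
  = 1.7340 / 2.3005 = 0.754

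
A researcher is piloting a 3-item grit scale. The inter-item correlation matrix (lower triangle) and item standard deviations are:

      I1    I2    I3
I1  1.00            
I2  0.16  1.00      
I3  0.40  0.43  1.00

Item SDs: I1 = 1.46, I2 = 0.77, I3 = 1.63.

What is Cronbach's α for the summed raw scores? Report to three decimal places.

α = 0.575

Σσ²ᵢ = 1.46² + 0.77² + 1.63² = 5.3814
Covariances σ_ij = r_ij · s_i · s_j:
  σ(I1,I2) = 0.16 × 1.46 × 0.77 = 0.1799
  σ(I1,I3) = 0.40 × 1.46 × 1.63 = 0.9519
  σ(I2,I3) = 0.43 × 0.77 × 1.63 = 0.5397
σ²_T = Σσ²ᵢ + 2·Σσ_ij = 5.3814 + 2 × 1.6715 = 8.7244
α = (3/2)·(1 − 5.3814/8.7244) = 0.575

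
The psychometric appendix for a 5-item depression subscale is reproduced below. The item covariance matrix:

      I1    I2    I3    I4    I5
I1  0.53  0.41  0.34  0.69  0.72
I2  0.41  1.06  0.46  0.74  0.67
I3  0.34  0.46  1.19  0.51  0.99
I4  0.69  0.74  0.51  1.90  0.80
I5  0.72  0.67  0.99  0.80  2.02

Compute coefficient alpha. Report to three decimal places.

sum of item variances = 0.53 + 1.06 + 1.19 + 1.90 + 2.02 = 6.70
Σ_{i<j} σ_ij = 6.33
σ²_T = 6.70 + 2 × 6.33 = 19.36
α = (k/(k−1))·(1 − sum of item variances/σ²_T) = (5/4)·(1 − 6.70/19.36) = 0.817

α = 0.817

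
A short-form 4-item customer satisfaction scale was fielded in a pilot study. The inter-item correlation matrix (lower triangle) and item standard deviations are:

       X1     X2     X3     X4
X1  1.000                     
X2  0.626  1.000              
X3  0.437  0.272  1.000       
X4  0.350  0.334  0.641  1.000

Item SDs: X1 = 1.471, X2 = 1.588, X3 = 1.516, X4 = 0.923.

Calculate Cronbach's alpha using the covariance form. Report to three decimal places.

Σσ²ᵢ = 1.471² + 1.588² + 1.516² + 0.923² = 7.8358
Covariances σ_ij = r_ij · s_i · s_j:
  σ(X1,X2) = 0.626 × 1.471 × 1.588 = 1.4623
  σ(X1,X3) = 0.437 × 1.471 × 1.516 = 0.9745
  σ(X1,X4) = 0.350 × 1.471 × 0.923 = 0.4752
  σ(X2,X3) = 0.272 × 1.588 × 1.516 = 0.6548
  σ(X2,X4) = 0.334 × 1.588 × 0.923 = 0.4896
  σ(X3,X4) = 0.641 × 1.516 × 0.923 = 0.8969
σ²_T = Σσ²ᵢ + 2·Σσ_ij = 7.8358 + 2 × 4.9533 = 17.7424
α = (4/3)·(1 − 7.8358/17.7424) = 0.744

α = 0.744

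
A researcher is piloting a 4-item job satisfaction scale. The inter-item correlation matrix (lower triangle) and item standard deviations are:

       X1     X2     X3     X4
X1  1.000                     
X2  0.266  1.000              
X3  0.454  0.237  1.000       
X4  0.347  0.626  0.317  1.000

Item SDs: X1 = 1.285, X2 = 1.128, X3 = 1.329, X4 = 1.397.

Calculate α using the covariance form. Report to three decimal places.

Σσ²ᵢ = 1.285² + 1.128² + 1.329² + 1.397² = 6.6415
Covariances σ_ij = r_ij · s_i · s_j:
  σ(X1,X2) = 0.266 × 1.285 × 1.128 = 0.3856
  σ(X1,X3) = 0.454 × 1.285 × 1.329 = 0.7753
  σ(X1,X4) = 0.347 × 1.285 × 1.397 = 0.6229
  σ(X2,X3) = 0.237 × 1.128 × 1.329 = 0.3553
  σ(X2,X4) = 0.626 × 1.128 × 1.397 = 0.9865
  σ(X3,X4) = 0.317 × 1.329 × 1.397 = 0.5885
σ²_T = Σσ²ᵢ + 2·Σσ_ij = 6.6415 + 2 × 3.7141 = 14.0697
α = (4/3)·(1 − 6.6415/14.0697) = 0.704

α = 0.704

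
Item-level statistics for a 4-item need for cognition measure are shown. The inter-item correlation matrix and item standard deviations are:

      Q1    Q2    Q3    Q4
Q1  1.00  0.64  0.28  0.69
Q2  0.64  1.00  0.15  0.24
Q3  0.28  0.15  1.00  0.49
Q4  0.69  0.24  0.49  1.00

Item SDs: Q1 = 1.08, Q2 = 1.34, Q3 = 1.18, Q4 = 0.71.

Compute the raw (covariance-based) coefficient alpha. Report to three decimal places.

coefficient alpha = 0.700

Σσ²ᵢ = 1.08² + 1.34² + 1.18² + 0.71² = 4.8585
Covariances σ_ij = r_ij · s_i · s_j:
  σ(Q1,Q2) = 0.64 × 1.08 × 1.34 = 0.9262
  σ(Q1,Q3) = 0.28 × 1.08 × 1.18 = 0.3568
  σ(Q1,Q4) = 0.69 × 1.08 × 0.71 = 0.5291
  σ(Q2,Q3) = 0.15 × 1.34 × 1.18 = 0.2372
  σ(Q2,Q4) = 0.24 × 1.34 × 0.71 = 0.2283
  σ(Q3,Q4) = 0.49 × 1.18 × 0.71 = 0.4105
σ²_T = Σσ²ᵢ + 2·Σσ_ij = 4.8585 + 2 × 2.6881 = 10.2347
α = (4/3)·(1 − 4.8585/10.2347) = 0.700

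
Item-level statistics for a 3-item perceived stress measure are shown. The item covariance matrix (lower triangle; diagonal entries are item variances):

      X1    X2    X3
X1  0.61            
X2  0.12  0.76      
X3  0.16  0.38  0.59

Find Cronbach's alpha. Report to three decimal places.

Σσᵢ² = 0.61 + 0.76 + 0.59 = 1.96
Σ_{i<j} σ_ij = 0.66
σ²_T = 1.96 + 2 × 0.66 = 3.28
α = (k/(k−1))·(1 − Σσᵢ²/σ²_T) = (3/2)·(1 − 1.96/3.28) = 0.604

α = 0.604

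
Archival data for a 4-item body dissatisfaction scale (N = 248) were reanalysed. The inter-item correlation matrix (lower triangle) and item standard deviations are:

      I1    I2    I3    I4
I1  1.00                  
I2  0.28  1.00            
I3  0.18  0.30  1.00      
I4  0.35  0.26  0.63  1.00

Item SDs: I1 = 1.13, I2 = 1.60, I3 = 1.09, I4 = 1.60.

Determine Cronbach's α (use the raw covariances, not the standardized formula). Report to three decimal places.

Cronbach's α = 0.654

Σσ²ᵢ = 1.13² + 1.60² + 1.09² + 1.60² = 7.5850
Covariances σ_ij = r_ij · s_i · s_j:
  σ(I1,I2) = 0.28 × 1.13 × 1.60 = 0.5062
  σ(I1,I3) = 0.18 × 1.13 × 1.09 = 0.2217
  σ(I1,I4) = 0.35 × 1.13 × 1.60 = 0.6328
  σ(I2,I3) = 0.30 × 1.60 × 1.09 = 0.5232
  σ(I2,I4) = 0.26 × 1.60 × 1.60 = 0.6656
  σ(I3,I4) = 0.63 × 1.09 × 1.60 = 1.0987
σ²_T = Σσ²ᵢ + 2·Σσ_ij = 7.5850 + 2 × 3.6482 = 14.8814
α = (4/3)·(1 − 7.5850/14.8814) = 0.654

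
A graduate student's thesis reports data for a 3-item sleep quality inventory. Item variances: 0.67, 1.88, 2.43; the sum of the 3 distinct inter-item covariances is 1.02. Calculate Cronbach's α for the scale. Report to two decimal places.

Σσ²ᵢ = 0.67 + 1.88 + 2.43 = 4.98
Sum of distinct covariances = 1.02
σ²_total = Σσ²ᵢ + 2·Σcov = 4.98 + 2 × 1.02 = 7.02
α = (3/2)·(1 − 4.98/7.02) = 0.44

Cronbach's α = 0.44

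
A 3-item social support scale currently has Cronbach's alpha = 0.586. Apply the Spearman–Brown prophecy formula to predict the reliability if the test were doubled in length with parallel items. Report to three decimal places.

Length factor m = 2
α' = m·α / (1 + (m−1)·α)
   = 2 × 0.586 / (1 + (2 − 1) × 0.586)
   = 1.1720 / 1.5860 = 0.739

predicted reliability = 0.739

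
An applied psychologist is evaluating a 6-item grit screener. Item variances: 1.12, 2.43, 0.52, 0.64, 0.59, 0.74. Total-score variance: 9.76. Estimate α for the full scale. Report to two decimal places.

sum of item variances = 1.12 + 2.43 + 0.52 + 0.64 + 0.59 + 0.74 = 6.04
α = (k/(k−1))·(1 − sum of item variances/σ²_T) = (6/5)·(1 − 6.04/9.76) = 0.46

α = 0.46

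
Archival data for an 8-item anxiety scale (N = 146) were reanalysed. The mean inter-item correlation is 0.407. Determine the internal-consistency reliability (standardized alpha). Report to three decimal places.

α = 0.846

Standardized α = k·r̄ / (1 + (k−1)·r̄) = 8 × 0.407 / (1 + 7 × 0.407)
  = 3.2560 / 3.8490 = 0.846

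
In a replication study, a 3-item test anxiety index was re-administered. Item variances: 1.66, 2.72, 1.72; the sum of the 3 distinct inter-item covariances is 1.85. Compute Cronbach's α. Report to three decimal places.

sum of item variances = 1.66 + 2.72 + 1.72 = 6.10
Sum of distinct covariances = 1.85
Var(T) = sum of item variances + 2·Σcov = 6.10 + 2 × 1.85 = 9.80
α = (3/2)·(1 − 6.10/9.80) = 0.566

Cronbach's α = 0.566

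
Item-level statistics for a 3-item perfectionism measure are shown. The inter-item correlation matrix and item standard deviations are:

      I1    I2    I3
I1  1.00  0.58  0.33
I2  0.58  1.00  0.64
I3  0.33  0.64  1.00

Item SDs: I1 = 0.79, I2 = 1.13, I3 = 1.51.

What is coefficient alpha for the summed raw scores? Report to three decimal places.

α = 0.734

Σσ²ᵢ = 0.79² + 1.13² + 1.51² = 4.1811
Covariances σ_ij = r_ij · s_i · s_j:
  σ(I1,I2) = 0.58 × 0.79 × 1.13 = 0.5178
  σ(I1,I3) = 0.33 × 0.79 × 1.51 = 0.3937
  σ(I2,I3) = 0.64 × 1.13 × 1.51 = 1.0920
σ²_T = Σσ²ᵢ + 2·Σσ_ij = 4.1811 + 2 × 2.0035 = 8.1881
α = (3/2)·(1 − 4.1811/8.1881) = 0.734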